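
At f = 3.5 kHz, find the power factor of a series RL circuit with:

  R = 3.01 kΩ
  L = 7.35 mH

Step 1 — Angular frequency: ω = 2π·f = 2π·3500 = 2.199e+04 rad/s.
Step 2 — Component impedances:
  R: Z = R = 3010 Ω
  L: Z = jωL = j·2.199e+04·0.00735 = 0 + j161.6 Ω
Step 3 — Series combination: Z_total = R + L = 3010 + j161.6 Ω = 3014∠3.1° Ω.
Step 4 — Power factor: PF = cos(φ) = Re(Z)/|Z| = 3010/3014.3 = 0.9986.
Step 5 — Type: Im(Z) = 161.6 ⇒ lagging (phase φ = 3.1°).

PF = 0.9986 (lagging, φ = 3.1°)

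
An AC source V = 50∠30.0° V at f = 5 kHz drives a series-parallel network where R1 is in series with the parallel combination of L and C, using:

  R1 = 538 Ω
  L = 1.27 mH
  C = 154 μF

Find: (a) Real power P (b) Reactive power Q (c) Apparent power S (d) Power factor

Step 1 — Angular frequency: ω = 2π·f = 2π·5000 = 3.142e+04 rad/s.
Step 2 — Component impedances:
  R1: Z = R = 538 Ω
  L: Z = jωL = j·3.142e+04·0.00127 = 0 + j39.9 Ω
  C: Z = 1/(jωC) = -j/(ω·C) = 0 - j0.2067 Ω
Step 3 — Parallel branch: L || C = 1/(1/L + 1/C) = 0 - j0.2078 Ω.
Step 4 — Series with R1: Z_total = R1 + (L || C) = 538 - j0.2078 Ω = 538∠-0.0° Ω.
Step 5 — Source phasor: V = 50∠30.0° V = 43.3 + j25 V.
Step 6 — Current: I = V / Z = 0.08047 + j0.0465 A = 0.09294∠30.0° A.
Step 7 — Complex power: S = V·I* = 4.647 - j0.001795 VA.
Step 8 — Real power: P = Re(S) = 4.647 W.
Step 9 — Reactive power: Q = Im(S) = -0.001795 VAR.
Step 10 — Apparent power: |S| = 4.647 VA.
Step 11 — Power factor: PF = P/|S| = 1 (leading).

(a) P = 4.647 W  (b) Q = -0.001795 VAR  (c) S = 4.647 VA  (d) PF = 1 (leading)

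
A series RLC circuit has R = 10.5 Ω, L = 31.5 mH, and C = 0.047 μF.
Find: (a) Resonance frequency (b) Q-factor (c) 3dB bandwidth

Step 1 — Resonance: ω₀ = 1/√(LC) = 1/√(0.0315·4.7e-08) = 2.599e+04 rad/s.
Step 2 — f₀ = ω₀/(2π) = 4136 Hz.
Step 3 — Series Q: Q = ω₀L/R = 2.599e+04·0.0315/10.5 = 77.97.
Step 4 — Bandwidth: Δω = ω₀/Q = 333.3 rad/s; BW = Δω/(2π) = 53.05 Hz.

(a) f₀ = 4136 Hz  (b) Q = 77.97  (c) BW = 53.05 Hz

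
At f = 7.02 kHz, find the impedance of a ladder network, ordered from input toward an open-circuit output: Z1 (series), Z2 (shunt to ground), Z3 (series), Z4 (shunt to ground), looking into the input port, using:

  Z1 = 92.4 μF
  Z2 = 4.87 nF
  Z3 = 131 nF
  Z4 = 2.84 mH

Step 1 — Angular frequency: ω = 2π·f = 2π·7020 = 4.411e+04 rad/s.
Step 2 — Component impedances:
  Z1: Z = 1/(jωC) = -j/(ω·C) = 0 - j0.2454 Ω
  Z2: Z = 1/(jωC) = -j/(ω·C) = 0 - j4655 Ω
  Z3: Z = 1/(jωC) = -j/(ω·C) = 0 - j173.1 Ω
  Z4: Z = jωL = j·4.411e+04·0.00284 = 0 + j125.3 Ω
Step 3 — Ladder network (open output): work backward from the far end, alternating series and parallel combinations. Z_in = 0 - j47.56 Ω = 47.56∠-90.0° Ω.

Z = 0 - j47.56 Ω = 47.56∠-90.0° Ω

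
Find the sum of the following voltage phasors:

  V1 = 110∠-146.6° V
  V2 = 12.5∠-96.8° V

Step 1 — Convert each phasor to rectangular form:
  V1 = 110·(cos(-146.6°) + j·sin(-146.6°)) = -91.83 - j60.55 V
  V2 = 12.5·(cos(-96.8°) + j·sin(-96.8°)) = -1.48 - j12.41 V
Step 2 — Sum components: V_total = -93.31 - j72.96 V.
Step 3 — Convert to polar: |V_total| = 118.5 V, ∠V_total = -142.0°.

V_total = 118.5∠-142.0° V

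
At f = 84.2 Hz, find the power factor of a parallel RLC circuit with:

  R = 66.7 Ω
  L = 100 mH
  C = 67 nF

Step 1 — Angular frequency: ω = 2π·f = 2π·84.2 = 529 rad/s.
Step 2 — Component impedances:
  R: Z = R = 66.7 Ω
  L: Z = jωL = j·529·0.1 = 0 + j52.9 Ω
  C: Z = 1/(jωC) = -j/(ω·C) = 0 - j2.821e+04 Ω
Step 3 — Parallel combination: 1/Z_total = 1/R + 1/L + 1/C; Z_total = 25.82 + j32.49 Ω = 41.5∠51.5° Ω.
Step 4 — Power factor: PF = cos(φ) = Re(Z)/|Z| = 25.817/41.497 = 0.6221.
Step 5 — Type: Im(Z) = 32.49 ⇒ lagging (phase φ = 51.5°).

PF = 0.6221 (lagging, φ = 51.5°)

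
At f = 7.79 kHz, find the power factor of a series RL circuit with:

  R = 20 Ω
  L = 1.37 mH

Step 1 — Angular frequency: ω = 2π·f = 2π·7790 = 4.895e+04 rad/s.
Step 2 — Component impedances:
  R: Z = R = 20 Ω
  L: Z = jωL = j·4.895e+04·0.00137 = 0 + j67.06 Ω
Step 3 — Series combination: Z_total = R + L = 20 + j67.06 Ω = 69.98∠73.4° Ω.
Step 4 — Power factor: PF = cos(φ) = Re(Z)/|Z| = 20/69.98 = 0.2858.
Step 5 — Type: Im(Z) = 67.06 ⇒ lagging (phase φ = 73.4°).

PF = 0.2858 (lagging, φ = 73.4°)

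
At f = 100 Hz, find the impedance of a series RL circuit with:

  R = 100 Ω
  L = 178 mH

Step 1 — Angular frequency: ω = 2π·f = 2π·100 = 628.3 rad/s.
Step 2 — Component impedances:
  R: Z = R = 100 Ω
  L: Z = jωL = j·628.3·0.178 = 0 + j111.8 Ω
Step 3 — Series combination: Z_total = R + L = 100 + j111.8 Ω = 150∠48.2° Ω.

Z = 100 + j111.8 Ω = 150∠48.2° Ω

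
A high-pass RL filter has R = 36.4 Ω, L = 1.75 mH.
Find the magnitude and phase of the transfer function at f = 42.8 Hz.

Step 1 — Angular frequency: ω = 2π·42.8 = 268.9 rad/s.
Step 2 — Transfer function: H(jω) = jωL/(R + jωL).
Step 3 — Numerator jωL = j·0.4706; denominator R + jωL = 36.4 + j0.4706.
Step 4 — H = 0.0001671 + j0.01293.
Step 5 — Magnitude: |H| = 0.01293 (-37.8 dB); phase: φ = 89.3°.

|H| = 0.01293 (-37.8 dB), φ = 89.3°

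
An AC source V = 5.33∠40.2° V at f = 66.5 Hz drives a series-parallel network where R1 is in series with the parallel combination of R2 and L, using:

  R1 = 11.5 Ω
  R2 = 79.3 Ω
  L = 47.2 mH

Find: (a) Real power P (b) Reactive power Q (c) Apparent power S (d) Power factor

Step 1 — Angular frequency: ω = 2π·f = 2π·66.5 = 417.8 rad/s.
Step 2 — Component impedances:
  R1: Z = R = 11.5 Ω
  R2: Z = R = 79.3 Ω
  L: Z = jωL = j·417.8·0.0472 = 0 + j19.72 Ω
Step 3 — Parallel branch: R2 || L = 1/(1/R2 + 1/L) = 4.619 + j18.57 Ω.
Step 4 — Series with R1: Z_total = R1 + (R2 || L) = 16.12 + j18.57 Ω = 24.59∠49.0° Ω.
Step 5 — Source phasor: V = 5.33∠40.2° V = 4.071 + j3.44 V.
Step 6 — Current: I = V / Z = 0.2142 - j0.03333 A = 0.2167∠-8.8° A.
Step 7 — Complex power: S = V·I* = 0.7572 + j0.8724 VA.
Step 8 — Real power: P = Re(S) = 0.7572 W.
Step 9 — Reactive power: Q = Im(S) = 0.8724 VAR.
Step 10 — Apparent power: |S| = 1.155 VA.
Step 11 — Power factor: PF = P/|S| = 0.6555 (lagging).

(a) P = 0.7572 W  (b) Q = 0.8724 VAR  (c) S = 1.155 VA  (d) PF = 0.6555 (lagging)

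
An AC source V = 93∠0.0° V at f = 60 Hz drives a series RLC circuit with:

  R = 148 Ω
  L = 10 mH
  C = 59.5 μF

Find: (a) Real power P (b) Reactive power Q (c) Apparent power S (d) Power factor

Step 1 — Angular frequency: ω = 2π·f = 2π·60 = 377 rad/s.
Step 2 — Component impedances:
  R: Z = R = 148 Ω
  L: Z = jωL = j·377·0.01 = 0 + j3.77 Ω
  C: Z = 1/(jωC) = -j/(ω·C) = 0 - j44.58 Ω
Step 3 — Series combination: Z_total = R + L + C = 148 - j40.81 Ω = 153.5∠-15.4° Ω.
Step 4 — Source phasor: V = 93∠0.0° V = 93 V.
Step 5 — Current: I = V / Z = 0.584 + j0.161 A = 0.6058∠15.4° A.
Step 6 — Complex power: S = V·I* = 54.31 - j14.98 VA.
Step 7 — Real power: P = Re(S) = 54.31 W.
Step 8 — Reactive power: Q = Im(S) = -14.98 VAR.
Step 9 — Apparent power: |S| = 56.34 VA.
Step 10 — Power factor: PF = P/|S| = 0.964 (leading).

(a) P = 54.31 W  (b) Q = -14.98 VAR  (c) S = 56.34 VA  (d) PF = 0.964 (leading)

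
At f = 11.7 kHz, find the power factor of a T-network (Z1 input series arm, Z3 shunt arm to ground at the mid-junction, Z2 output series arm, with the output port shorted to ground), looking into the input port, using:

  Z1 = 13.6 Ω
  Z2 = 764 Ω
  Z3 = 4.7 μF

Step 1 — Angular frequency: ω = 2π·f = 2π·1.17e+04 = 7.351e+04 rad/s.
Step 2 — Component impedances:
  Z1: Z = R = 13.6 Ω
  Z2: Z = R = 764 Ω
  Z3: Z = 1/(jωC) = -j/(ω·C) = 0 - j2.894 Ω
Step 3 — With the output port shorted to ground, the output series arm Z2 runs from the junction to ground; the shunt arm Z3 also runs from the junction to ground. They appear in parallel: Z3 || Z2 = 0.01096 - j2.894 Ω.
Step 4 — Series with input arm Z1: Z_in = Z1 + (Z3 || Z2) = 13.61 - j2.894 Ω = 13.92∠-12.0° Ω.
Step 5 — Power factor: PF = cos(φ) = Re(Z)/|Z| = 13.611/13.9153 = 0.9781.
Step 6 — Type: Im(Z) = -2.894 ⇒ leading (phase φ = -12.0°).

PF = 0.9781 (leading, φ = -12.0°)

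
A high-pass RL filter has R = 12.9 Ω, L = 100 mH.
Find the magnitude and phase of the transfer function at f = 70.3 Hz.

Step 1 — Angular frequency: ω = 2π·70.3 = 441.7 rad/s.
Step 2 — Transfer function: H(jω) = jωL/(R + jωL).
Step 3 — Numerator jωL = j·44.17; denominator R + jωL = 12.9 + j44.17.
Step 4 — H = 0.9214 + j0.2691.
Step 5 — Magnitude: |H| = 0.9599 (-0.4 dB); phase: φ = 16.3°.

|H| = 0.9599 (-0.4 dB), φ = 16.3°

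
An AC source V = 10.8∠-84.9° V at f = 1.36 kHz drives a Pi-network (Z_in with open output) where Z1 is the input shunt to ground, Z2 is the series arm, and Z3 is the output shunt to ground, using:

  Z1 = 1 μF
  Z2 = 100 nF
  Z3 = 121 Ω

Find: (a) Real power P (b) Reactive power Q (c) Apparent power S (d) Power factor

Step 1 — Angular frequency: ω = 2π·f = 2π·1360 = 8545 rad/s.
Step 2 — Component impedances:
  Z1: Z = 1/(jωC) = -j/(ω·C) = 0 - j117 Ω
  Z2: Z = 1/(jωC) = -j/(ω·C) = 0 - j1170 Ω
  Z3: Z = R = 121 Ω
Step 3 — With open output, the series arm Z2 and the output shunt Z3 appear in series to ground: Z2 + Z3 = 121 - j1170 Ω.
Step 4 — Parallel with input shunt Z1: Z_in = Z1 || (Z2 + Z3) = 0.9912 - j106.5 Ω = 106.5∠-89.5° Ω.
Step 5 — Source phasor: V = 10.8∠-84.9° V = 0.9601 - j10.76 V.
Step 6 — Current: I = V / Z = 0.1011 + j0.008075 A = 0.1014∠4.6° A.
Step 7 — Complex power: S = V·I* = 0.0102 - j1.095 VA.
Step 8 — Real power: P = Re(S) = 0.0102 W.
Step 9 — Reactive power: Q = Im(S) = -1.095 VAR.
Step 10 — Apparent power: |S| = 1.095 VA.
Step 11 — Power factor: PF = P/|S| = 0.009309 (leading).

(a) P = 0.0102 W  (b) Q = -1.095 VAR  (c) S = 1.095 VA  (d) PF = 0.009309 (leading)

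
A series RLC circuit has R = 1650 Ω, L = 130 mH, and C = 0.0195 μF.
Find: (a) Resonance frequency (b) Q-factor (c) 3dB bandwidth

Step 1 — Resonance: ω₀ = 1/√(LC) = 1/√(0.13·1.95e-08) = 1.986e+04 rad/s.
Step 2 — f₀ = ω₀/(2π) = 3161 Hz.
Step 3 — Series Q: Q = ω₀L/R = 1.986e+04·0.13/1650 = 1.565.
Step 4 — Bandwidth: Δω = ω₀/Q = 1.269e+04 rad/s; BW = Δω/(2π) = 2020 Hz.

(a) f₀ = 3161 Hz  (b) Q = 1.565  (c) BW = 2020 Hz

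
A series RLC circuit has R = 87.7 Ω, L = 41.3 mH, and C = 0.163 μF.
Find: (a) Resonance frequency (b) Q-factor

Step 1 — Resonance condition Im(Z)=0 gives ω₀ = 1/√(LC).
Step 2 — ω₀ = 1/√(0.0413·1.63e-07) = 1.219e+04 rad/s.
Step 3 — f₀ = ω₀/(2π) = 1940 Hz.
Step 4 — Series Q: Q = ω₀L/R = 1.219e+04·0.0413/87.7 = 5.74.

(a) f₀ = 1940 Hz  (b) Q = 5.74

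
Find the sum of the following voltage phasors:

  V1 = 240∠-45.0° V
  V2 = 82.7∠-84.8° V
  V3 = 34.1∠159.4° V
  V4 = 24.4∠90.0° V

Step 1 — Convert each phasor to rectangular form:
  V1 = 240·(cos(-45.0°) + j·sin(-45.0°)) = 169.7 - j169.7 V
  V2 = 82.7·(cos(-84.8°) + j·sin(-84.8°)) = 7.495 - j82.36 V
  V3 = 34.1·(cos(159.4°) + j·sin(159.4°)) = -31.92 + j12 V
  V4 = 24.4·(cos(90.0°) + j·sin(90.0°)) = 0 + j24.4 V
Step 2 — Sum components: V_total = 145.3 - j215.7 V.
Step 3 — Convert to polar: |V_total| = 260 V, ∠V_total = -56.0°.

V_total = 260∠-56.0° V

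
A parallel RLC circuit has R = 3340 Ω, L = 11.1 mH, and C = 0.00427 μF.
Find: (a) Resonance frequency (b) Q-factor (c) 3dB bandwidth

Step 1 — Resonance: ω₀ = 1/√(LC) = 1/√(0.0111·4.27e-09) = 1.453e+05 rad/s.
Step 2 — f₀ = ω₀/(2π) = 2.312e+04 Hz.
Step 3 — Parallel Q: Q = R/(ω₀L) = 3340/(1.453e+05·0.0111) = 2.072.
Step 4 — Bandwidth: Δω = ω₀/Q = 7.012e+04 rad/s; BW = Δω/(2π) = 1.116e+04 Hz.

(a) f₀ = 2.312e+04 Hz  (b) Q = 2.072  (c) BW = 1.116e+04 Hz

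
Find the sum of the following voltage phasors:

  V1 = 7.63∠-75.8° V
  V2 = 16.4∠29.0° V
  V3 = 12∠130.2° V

Step 1 — Convert each phasor to rectangular form:
  V1 = 7.63·(cos(-75.8°) + j·sin(-75.8°)) = 1.872 - j7.397 V
  V2 = 16.4·(cos(29.0°) + j·sin(29.0°)) = 14.34 + j7.951 V
  V3 = 12·(cos(130.2°) + j·sin(130.2°)) = -7.745 + j9.166 V
Step 2 — Sum components: V_total = 8.47 + j9.72 V.
Step 3 — Convert to polar: |V_total| = 12.89 V, ∠V_total = 48.9°.

V_total = 12.89∠48.9° V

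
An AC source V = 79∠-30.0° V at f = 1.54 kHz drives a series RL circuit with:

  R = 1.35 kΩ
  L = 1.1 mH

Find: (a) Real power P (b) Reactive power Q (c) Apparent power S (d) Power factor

Step 1 — Angular frequency: ω = 2π·f = 2π·1540 = 9676 rad/s.
Step 2 — Component impedances:
  R: Z = R = 1350 Ω
  L: Z = jωL = j·9676·0.0011 = 0 + j10.64 Ω
Step 3 — Series combination: Z_total = R + L = 1350 + j10.64 Ω = 1350∠0.5° Ω.
Step 4 — Source phasor: V = 79∠-30.0° V = 68.42 - j39.5 V.
Step 5 — Current: I = V / Z = 0.05044 - j0.02966 A = 0.05852∠-30.5° A.
Step 6 — Complex power: S = V·I* = 4.623 + j0.03645 VA.
Step 7 — Real power: P = Re(S) = 4.623 W.
Step 8 — Reactive power: Q = Im(S) = 0.03645 VAR.
Step 9 — Apparent power: |S| = 4.623 VA.
Step 10 — Power factor: PF = P/|S| = 1 (lagging).

(a) P = 4.623 W  (b) Q = 0.03645 VAR  (c) S = 4.623 VA  (d) PF = 1 (lagging)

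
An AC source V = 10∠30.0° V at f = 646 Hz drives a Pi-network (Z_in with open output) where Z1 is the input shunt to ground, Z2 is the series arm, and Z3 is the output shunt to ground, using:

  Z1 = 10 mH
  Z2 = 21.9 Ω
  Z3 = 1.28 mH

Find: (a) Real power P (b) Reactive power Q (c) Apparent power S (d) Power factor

Step 1 — Angular frequency: ω = 2π·f = 2π·646 = 4059 rad/s.
Step 2 — Component impedances:
  Z1: Z = jωL = j·4059·0.01 = 0 + j40.59 Ω
  Z2: Z = R = 21.9 Ω
  Z3: Z = jωL = j·4059·0.00128 = 0 + j5.195 Ω
Step 3 — With open output, the series arm Z2 and the output shunt Z3 appear in series to ground: Z2 + Z3 = 21.9 + j5.195 Ω.
Step 4 — Parallel with input shunt Z1: Z_in = Z1 || (Z2 + Z3) = 14.01 + j11.31 Ω = 18∠38.9° Ω.
Step 5 — Source phasor: V = 10∠30.0° V = 8.66 + j5 V.
Step 6 — Current: I = V / Z = 0.5488 - j0.08603 A = 0.5555∠-8.9° A.
Step 7 — Complex power: S = V·I* = 4.323 + j3.489 VA.
Step 8 — Real power: P = Re(S) = 4.323 W.
Step 9 — Reactive power: Q = Im(S) = 3.489 VAR.
Step 10 — Apparent power: |S| = 5.555 VA.
Step 11 — Power factor: PF = P/|S| = 0.7781 (lagging).

(a) P = 4.323 W  (b) Q = 3.489 VAR  (c) S = 5.555 VA  (d) PF = 0.7781 (lagging)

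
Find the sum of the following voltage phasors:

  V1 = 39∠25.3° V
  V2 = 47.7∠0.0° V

Step 1 — Convert each phasor to rectangular form:
  V1 = 39·(cos(25.3°) + j·sin(25.3°)) = 35.26 + j16.67 V
  V2 = 47.7·(cos(0.0°) + j·sin(0.0°)) = 47.7 V
Step 2 — Sum components: V_total = 82.96 + j16.67 V.
Step 3 — Convert to polar: |V_total| = 84.62 V, ∠V_total = 11.4°.

V_total = 84.62∠11.4° V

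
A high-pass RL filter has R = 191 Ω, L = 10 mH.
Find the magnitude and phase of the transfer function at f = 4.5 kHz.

Step 1 — Angular frequency: ω = 2π·4500 = 2.827e+04 rad/s.
Step 2 — Transfer function: H(jω) = jωL/(R + jωL).
Step 3 — Numerator jωL = j·282.7; denominator R + jωL = 191 + j282.7.
Step 4 — H = 0.6867 + j0.4639.
Step 5 — Magnitude: |H| = 0.8286 (-1.6 dB); phase: φ = 34.0°.

|H| = 0.8286 (-1.6 dB), φ = 34.0°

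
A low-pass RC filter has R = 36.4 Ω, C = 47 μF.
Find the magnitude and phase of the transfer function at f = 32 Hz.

Step 1 — Angular frequency: ω = 2π·32 = 201.1 rad/s.
Step 2 — Transfer function: H(jω) = 1/(1 + jωRC).
Step 3 — Denominator: 1 + jωRC = 1 + j·201.1·36.4·4.7e-05 = 1 + j0.344.
Step 4 — H = 0.8942 - j0.3076.
Step 5 — Magnitude: |H| = 0.9456 (-0.5 dB); phase: φ = -19.0°.

|H| = 0.9456 (-0.5 dB), φ = -19.0°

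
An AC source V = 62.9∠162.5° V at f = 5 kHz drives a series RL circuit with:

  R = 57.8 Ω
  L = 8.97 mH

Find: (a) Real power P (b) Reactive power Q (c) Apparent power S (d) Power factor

Step 1 — Angular frequency: ω = 2π·f = 2π·5000 = 3.142e+04 rad/s.
Step 2 — Component impedances:
  R: Z = R = 57.8 Ω
  L: Z = jωL = j·3.142e+04·0.00897 = 0 + j281.8 Ω
Step 3 — Series combination: Z_total = R + L = 57.8 + j281.8 Ω = 287.7∠78.4° Ω.
Step 4 — Source phasor: V = 62.9∠162.5° V = -59.99 + j18.91 V.
Step 5 — Current: I = V / Z = 0.02251 + j0.2175 A = 0.2187∠84.1° A.
Step 6 — Complex power: S = V·I* = 2.763 + j13.47 VA.
Step 7 — Real power: P = Re(S) = 2.763 W.
Step 8 — Reactive power: Q = Im(S) = 13.47 VAR.
Step 9 — Apparent power: |S| = 13.75 VA.
Step 10 — Power factor: PF = P/|S| = 0.2009 (lagging).

(a) P = 2.763 W  (b) Q = 13.47 VAR  (c) S = 13.75 VA  (d) PF = 0.2009 (lagging)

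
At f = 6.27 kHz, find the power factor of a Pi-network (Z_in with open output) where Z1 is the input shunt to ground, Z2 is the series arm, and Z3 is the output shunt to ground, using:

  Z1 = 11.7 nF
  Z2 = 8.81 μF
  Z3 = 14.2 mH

Step 1 — Angular frequency: ω = 2π·f = 2π·6270 = 3.94e+04 rad/s.
Step 2 — Component impedances:
  Z1: Z = 1/(jωC) = -j/(ω·C) = 0 - j2170 Ω
  Z2: Z = 1/(jωC) = -j/(ω·C) = 0 - j2.881 Ω
  Z3: Z = jωL = j·3.94e+04·0.0142 = 0 + j559.4 Ω
Step 3 — With open output, the series arm Z2 and the output shunt Z3 appear in series to ground: Z2 + Z3 = 0 + j556.5 Ω.
Step 4 — Parallel with input shunt Z1: Z_in = Z1 || (Z2 + Z3) = 0 + j748.6 Ω = 748.6∠90.0° Ω.
Step 5 — Power factor: PF = cos(φ) = Re(Z)/|Z| = -0/748.6 = -0.
Step 6 — Type: Im(Z) = 748.6 ⇒ lagging (phase φ = 90.0°).

PF = -0 (lagging, φ = 90.0°)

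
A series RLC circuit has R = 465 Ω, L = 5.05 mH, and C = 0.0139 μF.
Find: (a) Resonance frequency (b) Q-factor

Step 1 — Resonance condition Im(Z)=0 gives ω₀ = 1/√(LC).
Step 2 — ω₀ = 1/√(0.00505·1.39e-08) = 1.194e+05 rad/s.
Step 3 — f₀ = ω₀/(2π) = 1.9e+04 Hz.
Step 4 — Series Q: Q = ω₀L/R = 1.194e+05·0.00505/465 = 1.296.

(a) f₀ = 1.9e+04 Hz  (b) Q = 1.296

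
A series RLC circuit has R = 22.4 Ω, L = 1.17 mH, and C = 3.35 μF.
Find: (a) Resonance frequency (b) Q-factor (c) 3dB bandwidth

Step 1 — Resonance condition Im(Z)=0 gives ω₀ = 1/√(LC).
Step 2 — ω₀ = 1/√(0.00117·3.35e-06) = 1.597e+04 rad/s.
Step 3 — f₀ = ω₀/(2π) = 2542 Hz.
Step 4 — Series Q: Q = ω₀L/R = 1.597e+04·0.00117/22.4 = 0.8343.
Step 5 — 3dB bandwidth: Δω = ω₀/Q = 1.915e+04 rad/s; BW = Δω/(2π) = 3047 Hz.

(a) f₀ = 2542 Hz  (b) Q = 0.8343  (c) BW = 3047 Hz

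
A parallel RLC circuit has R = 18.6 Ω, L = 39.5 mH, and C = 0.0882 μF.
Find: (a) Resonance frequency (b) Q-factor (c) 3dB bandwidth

Step 1 — Resonance: ω₀ = 1/√(LC) = 1/√(0.0395·8.82e-08) = 1.694e+04 rad/s.
Step 2 — f₀ = ω₀/(2π) = 2696 Hz.
Step 3 — Parallel Q: Q = R/(ω₀L) = 18.6/(1.694e+04·0.0395) = 0.02779.
Step 4 — Bandwidth: Δω = ω₀/Q = 6.096e+05 rad/s; BW = Δω/(2π) = 9.701e+04 Hz.

(a) f₀ = 2696 Hz  (b) Q = 0.02779  (c) BW = 9.701e+04 Hz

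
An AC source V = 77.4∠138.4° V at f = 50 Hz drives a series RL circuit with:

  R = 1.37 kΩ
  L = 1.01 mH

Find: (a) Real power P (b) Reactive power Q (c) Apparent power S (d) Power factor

Step 1 — Angular frequency: ω = 2π·f = 2π·50 = 314.2 rad/s.
Step 2 — Component impedances:
  R: Z = R = 1370 Ω
  L: Z = jωL = j·314.2·0.00101 = 0 + j0.3173 Ω
Step 3 — Series combination: Z_total = R + L = 1370 + j0.3173 Ω = 1370∠0.0° Ω.
Step 4 — Source phasor: V = 77.4∠138.4° V = -57.88 + j51.39 V.
Step 5 — Current: I = V / Z = -0.04224 + j0.03752 A = 0.0565∠138.4° A.
Step 6 — Complex power: S = V·I* = 4.373 + j0.001013 VA.
Step 7 — Real power: P = Re(S) = 4.373 W.
Step 8 — Reactive power: Q = Im(S) = 0.001013 VAR.
Step 9 — Apparent power: |S| = 4.373 VA.
Step 10 — Power factor: PF = P/|S| = 1 (lagging).

(a) P = 4.373 W  (b) Q = 0.001013 VAR  (c) S = 4.373 VA  (d) PF = 1 (lagging)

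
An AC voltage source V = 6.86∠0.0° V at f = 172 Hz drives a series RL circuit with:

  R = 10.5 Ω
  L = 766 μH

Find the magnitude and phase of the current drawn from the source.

Step 1 — Angular frequency: ω = 2π·f = 2π·172 = 1081 rad/s.
Step 2 — Component impedances:
  R: Z = R = 10.5 Ω
  L: Z = jωL = j·1081·0.000766 = 0 + j0.8278 Ω
Step 3 — Series combination: Z_total = R + L = 10.5 + j0.8278 Ω = 10.53∠4.5° Ω.
Step 4 — Source phasor: V = 6.86∠0.0° V = 6.86 V.
Step 5 — Ohm's law: I = V / Z_total = (6.86) / (10.5 + j0.8278) = 0.6493 - j0.05119 A.
Step 6 — Convert to polar: |I| = 0.6513 A, ∠I = -4.5°.

I = 0.6513∠-4.5° A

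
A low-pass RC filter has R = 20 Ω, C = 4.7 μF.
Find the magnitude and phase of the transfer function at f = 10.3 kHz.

Step 1 — Angular frequency: ω = 2π·1.03e+04 = 6.472e+04 rad/s.
Step 2 — Transfer function: H(jω) = 1/(1 + jωRC).
Step 3 — Denominator: 1 + jωRC = 1 + j·6.472e+04·20·4.7e-06 = 1 + j6.083.
Step 4 — H = 0.02631 - j0.1601.
Step 5 — Magnitude: |H| = 0.1622 (-15.8 dB); phase: φ = -80.7°.

|H| = 0.1622 (-15.8 dB), φ = -80.7°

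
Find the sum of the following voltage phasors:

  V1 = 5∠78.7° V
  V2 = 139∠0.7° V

Step 1 — Convert each phasor to rectangular form:
  V1 = 5·(cos(78.7°) + j·sin(78.7°)) = 0.9797 + j4.903 V
  V2 = 139·(cos(0.7°) + j·sin(0.7°)) = 139 + j1.698 V
Step 2 — Sum components: V_total = 140 + j6.601 V.
Step 3 — Convert to polar: |V_total| = 140.1 V, ∠V_total = 2.7°.

V_total = 140.1∠2.7° V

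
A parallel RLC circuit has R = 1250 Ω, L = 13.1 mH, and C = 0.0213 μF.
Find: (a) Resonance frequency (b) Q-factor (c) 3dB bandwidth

Step 1 — Resonance: ω₀ = 1/√(LC) = 1/√(0.0131·2.13e-08) = 5.987e+04 rad/s.
Step 2 — f₀ = ω₀/(2π) = 9528 Hz.
Step 3 — Parallel Q: Q = R/(ω₀L) = 1250/(5.987e+04·0.0131) = 1.594.
Step 4 — Bandwidth: Δω = ω₀/Q = 3.756e+04 rad/s; BW = Δω/(2π) = 5978 Hz.

(a) f₀ = 9528 Hz  (b) Q = 1.594  (c) BW = 5978 Hz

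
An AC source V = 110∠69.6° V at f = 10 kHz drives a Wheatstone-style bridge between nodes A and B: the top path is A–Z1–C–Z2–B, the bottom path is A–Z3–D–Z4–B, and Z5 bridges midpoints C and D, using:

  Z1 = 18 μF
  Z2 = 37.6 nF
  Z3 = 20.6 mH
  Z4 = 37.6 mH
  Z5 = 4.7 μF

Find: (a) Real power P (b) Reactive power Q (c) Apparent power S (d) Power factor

Step 1 — Angular frequency: ω = 2π·f = 2π·1e+04 = 6.283e+04 rad/s.
Step 2 — Component impedances:
  Z1: Z = 1/(jωC) = -j/(ω·C) = 0 - j0.8842 Ω
  Z2: Z = 1/(jωC) = -j/(ω·C) = 0 - j423.3 Ω
  Z3: Z = jωL = j·6.283e+04·0.0206 = 0 + j1294 Ω
  Z4: Z = jωL = j·6.283e+04·0.0376 = 0 + j2362 Ω
  Z5: Z = 1/(jωC) = -j/(ω·C) = 0 - j3.386 Ω
Step 3 — Bridge requires nodal analysis (the Z5 bridge couples midpoints C and D, so the two paths cannot be reduced to a simple series/parallel combination). Setting node B to ground and injecting 1 A at node A, the 3-node admittance system at A, C, D solves to V_A = Z_AB = 0 - j516.7 Ω = 516.7∠-90.0° Ω.
Step 4 — Source phasor: V = 110∠69.6° V = 38.34 + j103.1 V.
Step 5 — Current: I = V / Z = -0.1995 + j0.0742 A = 0.2129∠159.6° A.
Step 6 — Complex power: S = V·I* = 0 - j23.42 VA.
Step 7 — Real power: P = Re(S) = 0 W.
Step 8 — Reactive power: Q = Im(S) = -23.42 VAR.
Step 9 — Apparent power: |S| = 23.42 VA.
Step 10 — Power factor: PF = P/|S| = 0 (leading).

(a) P = 0 W  (b) Q = -23.42 VAR  (c) S = 23.42 VA  (d) PF = 0 (leading)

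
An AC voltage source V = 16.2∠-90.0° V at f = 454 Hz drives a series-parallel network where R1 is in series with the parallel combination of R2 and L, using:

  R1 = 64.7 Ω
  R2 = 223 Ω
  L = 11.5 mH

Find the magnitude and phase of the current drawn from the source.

Step 1 — Angular frequency: ω = 2π·f = 2π·454 = 2853 rad/s.
Step 2 — Component impedances:
  R1: Z = R = 64.7 Ω
  R2: Z = R = 223 Ω
  L: Z = jωL = j·2853·0.0115 = 0 + j32.8 Ω
Step 3 — Parallel branch: R2 || L = 1/(1/R2 + 1/L) = 4.724 + j32.11 Ω.
Step 4 — Series with R1: Z_total = R1 + (R2 || L) = 69.42 + j32.11 Ω = 76.49∠24.8° Ω.
Step 5 — Source phasor: V = 16.2∠-90.0° V = 0 - j16.2 V.
Step 6 — Ohm's law: I = V / Z_total = (0 - j16.2) / (69.42 + j32.11) = -0.08891 - j0.1922 A.
Step 7 — Convert to polar: |I| = 0.2118 A, ∠I = -114.8°.

I = 0.2118∠-114.8° A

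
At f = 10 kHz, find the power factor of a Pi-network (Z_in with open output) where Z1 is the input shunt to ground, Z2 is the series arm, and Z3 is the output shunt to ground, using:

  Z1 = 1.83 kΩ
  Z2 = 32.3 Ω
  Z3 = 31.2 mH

Step 1 — Angular frequency: ω = 2π·f = 2π·1e+04 = 6.283e+04 rad/s.
Step 2 — Component impedances:
  Z1: Z = R = 1830 Ω
  Z2: Z = R = 32.3 Ω
  Z3: Z = jωL = j·6.283e+04·0.0312 = 0 + j1960 Ω
Step 3 — With open output, the series arm Z2 and the output shunt Z3 appear in series to ground: Z2 + Z3 = 32.3 + j1960 Ω.
Step 4 — Parallel with input shunt Z1: Z_in = Z1 || (Z2 + Z3) = 977 + j897.9 Ω = 1327∠42.6° Ω.
Step 5 — Power factor: PF = cos(φ) = Re(Z)/|Z| = 976.97/1326.9 = 0.7363.
Step 6 — Type: Im(Z) = 897.9 ⇒ lagging (phase φ = 42.6°).

PF = 0.7363 (lagging, φ = 42.6°)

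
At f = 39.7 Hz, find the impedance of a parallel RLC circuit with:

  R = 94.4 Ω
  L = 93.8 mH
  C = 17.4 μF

Step 1 — Angular frequency: ω = 2π·f = 2π·39.7 = 249.4 rad/s.
Step 2 — Component impedances:
  R: Z = R = 94.4 Ω
  L: Z = jωL = j·249.4·0.0938 = 0 + j23.4 Ω
  C: Z = 1/(jωC) = -j/(ω·C) = 0 - j230.4 Ω
Step 3 — Parallel combination: 1/Z_total = 1/R + 1/L + 1/C; Z_total = 6.676 + j24.2 Ω = 25.1∠74.6° Ω.

Z = 6.676 + j24.2 Ω = 25.1∠74.6° Ω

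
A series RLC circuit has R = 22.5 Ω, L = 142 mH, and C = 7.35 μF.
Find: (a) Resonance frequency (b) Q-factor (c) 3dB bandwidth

Step 1 — Resonance: ω₀ = 1/√(LC) = 1/√(0.142·7.35e-06) = 978.8 rad/s.
Step 2 — f₀ = ω₀/(2π) = 155.8 Hz.
Step 3 — Series Q: Q = ω₀L/R = 978.8·0.142/22.5 = 6.178.
Step 4 — Bandwidth: Δω = ω₀/Q = 158.5 rad/s; BW = Δω/(2π) = 25.22 Hz.

(a) f₀ = 155.8 Hz  (b) Q = 6.178  (c) BW = 25.22 Hz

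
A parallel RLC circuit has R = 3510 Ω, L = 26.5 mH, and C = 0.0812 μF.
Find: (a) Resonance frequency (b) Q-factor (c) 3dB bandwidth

Step 1 — Resonance: ω₀ = 1/√(LC) = 1/√(0.0265·8.12e-08) = 2.156e+04 rad/s.
Step 2 — f₀ = ω₀/(2π) = 3431 Hz.
Step 3 — Parallel Q: Q = R/(ω₀L) = 3510/(2.156e+04·0.0265) = 6.144.
Step 4 — Bandwidth: Δω = ω₀/Q = 3509 rad/s; BW = Δω/(2π) = 558.4 Hz.

(a) f₀ = 3431 Hz  (b) Q = 6.144  (c) BW = 558.4 Hz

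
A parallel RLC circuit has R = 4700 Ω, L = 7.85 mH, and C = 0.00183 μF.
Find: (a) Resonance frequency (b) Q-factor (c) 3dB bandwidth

Step 1 — Resonance: ω₀ = 1/√(LC) = 1/√(0.00785·1.83e-09) = 2.638e+05 rad/s.
Step 2 — f₀ = ω₀/(2π) = 4.199e+04 Hz.
Step 3 — Parallel Q: Q = R/(ω₀L) = 4700/(2.638e+05·0.00785) = 2.269.
Step 4 — Bandwidth: Δω = ω₀/Q = 1.163e+05 rad/s; BW = Δω/(2π) = 1.85e+04 Hz.

(a) f₀ = 4.199e+04 Hz  (b) Q = 2.269  (c) BW = 1.85e+04 Hz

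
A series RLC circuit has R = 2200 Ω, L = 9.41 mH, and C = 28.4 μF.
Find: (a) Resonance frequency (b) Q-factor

Step 1 — Resonance condition Im(Z)=0 gives ω₀ = 1/√(LC).
Step 2 — ω₀ = 1/√(0.00941·2.84e-05) = 1934 rad/s.
Step 3 — f₀ = ω₀/(2π) = 307.9 Hz.
Step 4 — Series Q: Q = ω₀L/R = 1934·0.00941/2200 = 0.008274.

(a) f₀ = 307.9 Hz  (b) Q = 0.008274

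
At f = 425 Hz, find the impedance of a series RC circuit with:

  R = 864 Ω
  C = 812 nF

Step 1 — Angular frequency: ω = 2π·f = 2π·425 = 2670 rad/s.
Step 2 — Component impedances:
  R: Z = R = 864 Ω
  C: Z = 1/(jωC) = -j/(ω·C) = 0 - j461.2 Ω
Step 3 — Series combination: Z_total = R + C = 864 - j461.2 Ω = 979.4∠-28.1° Ω.

Z = 864 - j461.2 Ω = 979.4∠-28.1° Ω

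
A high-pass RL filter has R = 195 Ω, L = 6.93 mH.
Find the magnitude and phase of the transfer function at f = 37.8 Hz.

Step 1 — Angular frequency: ω = 2π·37.8 = 237.5 rad/s.
Step 2 — Transfer function: H(jω) = jωL/(R + jωL).
Step 3 — Numerator jωL = j·1.646; denominator R + jωL = 195 + j1.646.
Step 4 — H = 7.124e-05 + j0.00844.
Step 5 — Magnitude: |H| = 0.00844 (-41.5 dB); phase: φ = 89.5°.

|H| = 0.00844 (-41.5 dB), φ = 89.5°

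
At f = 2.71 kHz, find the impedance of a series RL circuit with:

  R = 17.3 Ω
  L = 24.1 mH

Step 1 — Angular frequency: ω = 2π·f = 2π·2710 = 1.703e+04 rad/s.
Step 2 — Component impedances:
  R: Z = R = 17.3 Ω
  L: Z = jωL = j·1.703e+04·0.0241 = 0 + j410.4 Ω
Step 3 — Series combination: Z_total = R + L = 17.3 + j410.4 Ω = 410.7∠87.6° Ω.

Z = 17.3 + j410.4 Ω = 410.7∠87.6° Ω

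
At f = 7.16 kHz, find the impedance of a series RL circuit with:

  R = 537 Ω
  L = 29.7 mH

Step 1 — Angular frequency: ω = 2π·f = 2π·7160 = 4.499e+04 rad/s.
Step 2 — Component impedances:
  R: Z = R = 537 Ω
  L: Z = jωL = j·4.499e+04·0.0297 = 0 + j1336 Ω
Step 3 — Series combination: Z_total = R + L = 537 + j1336 Ω = 1440∠68.1° Ω.

Z = 537 + j1336 Ω = 1440∠68.1° Ω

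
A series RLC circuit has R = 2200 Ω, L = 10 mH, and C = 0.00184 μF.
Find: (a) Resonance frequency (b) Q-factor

Step 1 — Resonance condition Im(Z)=0 gives ω₀ = 1/√(LC).
Step 2 — ω₀ = 1/√(0.01·1.84e-09) = 2.331e+05 rad/s.
Step 3 — f₀ = ω₀/(2π) = 3.71e+04 Hz.
Step 4 — Series Q: Q = ω₀L/R = 2.331e+05·0.01/2200 = 1.06.

(a) f₀ = 3.71e+04 Hz  (b) Q = 1.06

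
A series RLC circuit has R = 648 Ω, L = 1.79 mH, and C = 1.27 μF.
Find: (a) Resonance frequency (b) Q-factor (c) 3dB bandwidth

Step 1 — Resonance: ω₀ = 1/√(LC) = 1/√(0.00179·1.27e-06) = 2.097e+04 rad/s.
Step 2 — f₀ = ω₀/(2π) = 3338 Hz.
Step 3 — Series Q: Q = ω₀L/R = 2.097e+04·0.00179/648 = 0.05794.
Step 4 — Bandwidth: Δω = ω₀/Q = 3.62e+05 rad/s; BW = Δω/(2π) = 5.762e+04 Hz.

(a) f₀ = 3338 Hz  (b) Q = 0.05794  (c) BW = 5.762e+04 Hz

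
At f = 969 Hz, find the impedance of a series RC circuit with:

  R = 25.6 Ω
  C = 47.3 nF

Step 1 — Angular frequency: ω = 2π·f = 2π·969 = 6088 rad/s.
Step 2 — Component impedances:
  R: Z = R = 25.6 Ω
  C: Z = 1/(jωC) = -j/(ω·C) = 0 - j3472 Ω
Step 3 — Series combination: Z_total = R + C = 25.6 - j3472 Ω = 3473∠-89.6° Ω.

Z = 25.6 - j3472 Ω = 3473∠-89.6° Ω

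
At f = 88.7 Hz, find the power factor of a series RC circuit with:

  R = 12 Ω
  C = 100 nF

Step 1 — Angular frequency: ω = 2π·f = 2π·88.7 = 557.3 rad/s.
Step 2 — Component impedances:
  R: Z = R = 12 Ω
  C: Z = 1/(jωC) = -j/(ω·C) = 0 - j1.794e+04 Ω
Step 3 — Series combination: Z_total = R + C = 12 - j1.794e+04 Ω = 1.794e+04∠-90.0° Ω.
Step 4 — Power factor: PF = cos(φ) = Re(Z)/|Z| = 12/17943 = 0.0006688.
Step 5 — Type: Im(Z) = -1.794e+04 ⇒ leading (phase φ = -90.0°).

PF = 0.0006688 (leading, φ = -90.0°)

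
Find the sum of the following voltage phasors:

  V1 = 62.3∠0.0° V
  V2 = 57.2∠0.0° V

Step 1 — Convert each phasor to rectangular form:
  V1 = 62.3·(cos(0.0°) + j·sin(0.0°)) = 62.3 V
  V2 = 57.2·(cos(0.0°) + j·sin(0.0°)) = 57.2 V
Step 2 — Sum components: V_total = 119.5 V.
Step 3 — Convert to polar: |V_total| = 119.5 V, ∠V_total = 0.0°.

V_total = 119.5∠0.0° V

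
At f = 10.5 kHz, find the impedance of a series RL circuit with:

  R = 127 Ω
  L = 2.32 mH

Step 1 — Angular frequency: ω = 2π·f = 2π·1.05e+04 = 6.597e+04 rad/s.
Step 2 — Component impedances:
  R: Z = R = 127 Ω
  L: Z = jωL = j·6.597e+04·0.00232 = 0 + j153.1 Ω
Step 3 — Series combination: Z_total = R + L = 127 + j153.1 Ω = 198.9∠50.3° Ω.

Z = 127 + j153.1 Ω = 198.9∠50.3° Ω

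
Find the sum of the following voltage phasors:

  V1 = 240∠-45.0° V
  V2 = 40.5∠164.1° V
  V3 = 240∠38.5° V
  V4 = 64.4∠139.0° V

Step 1 — Convert each phasor to rectangular form:
  V1 = 240·(cos(-45.0°) + j·sin(-45.0°)) = 169.7 - j169.7 V
  V2 = 40.5·(cos(164.1°) + j·sin(164.1°)) = -38.95 + j11.1 V
  V3 = 240·(cos(38.5°) + j·sin(38.5°)) = 187.8 + j149.4 V
  V4 = 64.4·(cos(139.0°) + j·sin(139.0°)) = -48.6 + j42.25 V
Step 2 — Sum components: V_total = 270 + j33.04 V.
Step 3 — Convert to polar: |V_total| = 272 V, ∠V_total = 7.0°.

V_total = 272∠7.0° V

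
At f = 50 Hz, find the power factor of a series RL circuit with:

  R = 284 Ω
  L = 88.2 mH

Step 1 — Angular frequency: ω = 2π·f = 2π·50 = 314.2 rad/s.
Step 2 — Component impedances:
  R: Z = R = 284 Ω
  L: Z = jωL = j·314.2·0.0882 = 0 + j27.71 Ω
Step 3 — Series combination: Z_total = R + L = 284 + j27.71 Ω = 285.3∠5.6° Ω.
Step 4 — Power factor: PF = cos(φ) = Re(Z)/|Z| = 284/285.35 = 0.9953.
Step 5 — Type: Im(Z) = 27.71 ⇒ lagging (phase φ = 5.6°).

PF = 0.9953 (lagging, φ = 5.6°)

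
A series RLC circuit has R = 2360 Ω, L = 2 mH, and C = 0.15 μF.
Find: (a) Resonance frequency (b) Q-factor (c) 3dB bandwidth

Step 1 — Resonance condition Im(Z)=0 gives ω₀ = 1/√(LC).
Step 2 — ω₀ = 1/√(0.002·1.5e-07) = 5.774e+04 rad/s.
Step 3 — f₀ = ω₀/(2π) = 9189 Hz.
Step 4 — Series Q: Q = ω₀L/R = 5.774e+04·0.002/2360 = 0.04893.
Step 5 — 3dB bandwidth: Δω = ω₀/Q = 1.18e+06 rad/s; BW = Δω/(2π) = 1.878e+05 Hz.

(a) f₀ = 9189 Hz  (b) Q = 0.04893  (c) BW = 1.878e+05 Hz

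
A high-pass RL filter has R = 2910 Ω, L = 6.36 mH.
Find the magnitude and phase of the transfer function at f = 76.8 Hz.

Step 1 — Angular frequency: ω = 2π·76.8 = 482.5 rad/s.
Step 2 — Transfer function: H(jω) = jωL/(R + jωL).
Step 3 — Numerator jωL = j·3.069; denominator R + jωL = 2910 + j3.069.
Step 4 — H = 1.112e-06 + j0.001055.
Step 5 — Magnitude: |H| = 0.001055 (-59.5 dB); phase: φ = 89.9°.

|H| = 0.001055 (-59.5 dB), φ = 89.9°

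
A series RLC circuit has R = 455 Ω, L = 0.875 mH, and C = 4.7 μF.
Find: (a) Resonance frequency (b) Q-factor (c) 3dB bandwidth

Step 1 — Resonance condition Im(Z)=0 gives ω₀ = 1/√(LC).
Step 2 — ω₀ = 1/√(0.000875·4.7e-06) = 1.559e+04 rad/s.
Step 3 — f₀ = ω₀/(2π) = 2482 Hz.
Step 4 — Series Q: Q = ω₀L/R = 1.559e+04·0.000875/455 = 0.02999.
Step 5 — 3dB bandwidth: Δω = ω₀/Q = 5.2e+05 rad/s; BW = Δω/(2π) = 8.276e+04 Hz.

(a) f₀ = 2482 Hz  (b) Q = 0.02999  (c) BW = 8.276e+04 Hz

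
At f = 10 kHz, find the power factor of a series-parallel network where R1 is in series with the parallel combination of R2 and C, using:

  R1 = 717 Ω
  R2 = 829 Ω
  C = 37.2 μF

Step 1 — Angular frequency: ω = 2π·f = 2π·1e+04 = 6.283e+04 rad/s.
Step 2 — Component impedances:
  R1: Z = R = 717 Ω
  R2: Z = R = 829 Ω
  C: Z = 1/(jωC) = -j/(ω·C) = 0 - j0.4278 Ω
Step 3 — Parallel branch: R2 || C = 1/(1/R2 + 1/C) = 0.0002208 - j0.4278 Ω.
Step 4 — Series with R1: Z_total = R1 + (R2 || C) = 717 - j0.4278 Ω = 717∠-0.0° Ω.
Step 5 — Power factor: PF = cos(φ) = Re(Z)/|Z| = 717/717 = 1.
Step 6 — Type: Im(Z) = -0.4278 ⇒ leading (phase φ = -0.0°).

PF = 1 (leading, φ = -0.0°)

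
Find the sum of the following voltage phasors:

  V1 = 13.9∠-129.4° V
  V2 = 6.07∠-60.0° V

Step 1 — Convert each phasor to rectangular form:
  V1 = 13.9·(cos(-129.4°) + j·sin(-129.4°)) = -8.823 - j10.74 V
  V2 = 6.07·(cos(-60.0°) + j·sin(-60.0°)) = 3.035 - j5.257 V
Step 2 — Sum components: V_total = -5.788 - j16 V.
Step 3 — Convert to polar: |V_total| = 17.01 V, ∠V_total = -109.9°.

V_total = 17.01∠-109.9° V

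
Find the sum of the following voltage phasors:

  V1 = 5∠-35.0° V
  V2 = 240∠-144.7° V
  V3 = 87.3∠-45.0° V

Step 1 — Convert each phasor to rectangular form:
  V1 = 5·(cos(-35.0°) + j·sin(-35.0°)) = 4.096 - j2.868 V
  V2 = 240·(cos(-144.7°) + j·sin(-144.7°)) = -195.9 - j138.7 V
  V3 = 87.3·(cos(-45.0°) + j·sin(-45.0°)) = 61.73 - j61.73 V
Step 2 — Sum components: V_total = -130 - j203.3 V.
Step 3 — Convert to polar: |V_total| = 241.3 V, ∠V_total = -122.6°.

V_total = 241.3∠-122.6° V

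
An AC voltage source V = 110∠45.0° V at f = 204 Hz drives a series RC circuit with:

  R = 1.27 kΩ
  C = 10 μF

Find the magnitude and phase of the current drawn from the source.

Step 1 — Angular frequency: ω = 2π·f = 2π·204 = 1282 rad/s.
Step 2 — Component impedances:
  R: Z = R = 1270 Ω
  C: Z = 1/(jωC) = -j/(ω·C) = 0 - j78.02 Ω
Step 3 — Series combination: Z_total = R + C = 1270 - j78.02 Ω = 1272∠-3.5° Ω.
Step 4 — Source phasor: V = 110∠45.0° V = 77.78 + j77.78 V.
Step 5 — Ohm's law: I = V / Z_total = (77.78 + j77.78) / (1270 - j78.02) = 0.05727 + j0.06476 A.
Step 6 — Convert to polar: |I| = 0.08645 A, ∠I = 48.5°.

I = 0.08645∠48.5° A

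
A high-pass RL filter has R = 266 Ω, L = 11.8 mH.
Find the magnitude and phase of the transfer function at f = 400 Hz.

Step 1 — Angular frequency: ω = 2π·400 = 2513 rad/s.
Step 2 — Transfer function: H(jω) = jωL/(R + jωL).
Step 3 — Numerator jωL = j·29.66; denominator R + jωL = 266 + j29.66.
Step 4 — H = 0.01228 + j0.1101.
Step 5 — Magnitude: |H| = 0.1108 (-19.1 dB); phase: φ = 83.6°.

|H| = 0.1108 (-19.1 dB), φ = 83.6°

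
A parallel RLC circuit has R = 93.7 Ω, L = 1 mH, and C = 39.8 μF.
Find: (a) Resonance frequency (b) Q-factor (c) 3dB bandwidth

Step 1 — Resonance: ω₀ = 1/√(LC) = 1/√(0.001·3.98e-05) = 5013 rad/s.
Step 2 — f₀ = ω₀/(2π) = 797.8 Hz.
Step 3 — Parallel Q: Q = R/(ω₀L) = 93.7/(5013·0.001) = 18.69.
Step 4 — Bandwidth: Δω = ω₀/Q = 268.1 rad/s; BW = Δω/(2π) = 42.68 Hz.

(a) f₀ = 797.8 Hz  (b) Q = 18.69  (c) BW = 42.68 Hz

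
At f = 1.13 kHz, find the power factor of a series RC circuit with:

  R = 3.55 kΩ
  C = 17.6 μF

Step 1 — Angular frequency: ω = 2π·f = 2π·1130 = 7100 rad/s.
Step 2 — Component impedances:
  R: Z = R = 3550 Ω
  C: Z = 1/(jωC) = -j/(ω·C) = 0 - j8.003 Ω
Step 3 — Series combination: Z_total = R + C = 3550 - j8.003 Ω = 3550∠-0.1° Ω.
Step 4 — Power factor: PF = cos(φ) = Re(Z)/|Z| = 3550/3550 = 1.
Step 5 — Type: Im(Z) = -8.003 ⇒ leading (phase φ = -0.1°).

PF = 1 (leading, φ = -0.1°)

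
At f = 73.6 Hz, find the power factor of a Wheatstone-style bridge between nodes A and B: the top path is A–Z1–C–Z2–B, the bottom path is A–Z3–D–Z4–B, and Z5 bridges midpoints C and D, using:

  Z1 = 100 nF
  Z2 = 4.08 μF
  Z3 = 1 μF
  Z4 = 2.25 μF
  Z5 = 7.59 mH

Step 1 — Angular frequency: ω = 2π·f = 2π·73.6 = 462.4 rad/s.
Step 2 — Component impedances:
  Z1: Z = 1/(jωC) = -j/(ω·C) = 0 - j2.162e+04 Ω
  Z2: Z = 1/(jωC) = -j/(ω·C) = 0 - j530 Ω
  Z3: Z = 1/(jωC) = -j/(ω·C) = 0 - j2162 Ω
  Z4: Z = 1/(jωC) = -j/(ω·C) = 0 - j961.1 Ω
  Z5: Z = jωL = j·462.4·0.00759 = 0 + j3.51 Ω
Step 3 — Bridge requires nodal analysis (the Z5 bridge couples midpoints C and D, so the two paths cannot be reduced to a simple series/parallel combination). Setting node B to ground and injecting 1 A at node A, the 3-node admittance system at A, C, D solves to V_A = Z_AB = 0 - j2306 Ω = 2306∠-90.0° Ω.
Step 4 — Power factor: PF = cos(φ) = Re(Z)/|Z| = 0/2306 = 0.
Step 5 — Type: Im(Z) = -2306 ⇒ leading (phase φ = -90.0°).

PF = 0 (leading, φ = -90.0°)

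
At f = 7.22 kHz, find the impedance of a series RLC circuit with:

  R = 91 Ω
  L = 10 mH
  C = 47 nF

Step 1 — Angular frequency: ω = 2π·f = 2π·7220 = 4.536e+04 rad/s.
Step 2 — Component impedances:
  R: Z = R = 91 Ω
  L: Z = jωL = j·4.536e+04·0.01 = 0 + j453.6 Ω
  C: Z = 1/(jωC) = -j/(ω·C) = 0 - j469 Ω
Step 3 — Series combination: Z_total = R + L + C = 91 - j15.37 Ω = 92.29∠-9.6° Ω.

Z = 91 - j15.37 Ω = 92.29∠-9.6° Ω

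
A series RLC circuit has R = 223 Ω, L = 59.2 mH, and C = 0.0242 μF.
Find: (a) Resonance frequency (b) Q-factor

Step 1 — Resonance condition Im(Z)=0 gives ω₀ = 1/√(LC).
Step 2 — ω₀ = 1/√(0.0592·2.42e-08) = 2.642e+04 rad/s.
Step 3 — f₀ = ω₀/(2π) = 4205 Hz.
Step 4 — Series Q: Q = ω₀L/R = 2.642e+04·0.0592/223 = 7.014.

(a) f₀ = 4205 Hz  (b) Q = 7.014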